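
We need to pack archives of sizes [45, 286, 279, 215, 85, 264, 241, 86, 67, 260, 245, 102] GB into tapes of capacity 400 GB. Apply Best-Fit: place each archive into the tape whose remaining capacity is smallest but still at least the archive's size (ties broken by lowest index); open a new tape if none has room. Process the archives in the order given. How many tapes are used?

tape 1: place 45 GB, 355 GB left
tape 1: place 286 GB, 69 GB left
tape 2: place 279 GB, 121 GB left
tape 3: place 215 GB, 185 GB left
tape 2: place 85 GB, 36 GB left
tape 4: place 264 GB, 136 GB left
tape 5: place 241 GB, 159 GB left
tape 4: place 86 GB, 50 GB left
tape 1: place 67 GB, 2 GB left
tape 6: place 260 GB, 140 GB left
tape 7: place 245 GB, 155 GB left
tape 6: place 102 GB, 38 GB left
Final tapes: [45,286,67] [279,85] [215] [264,86] [241] [260,102] [245].

7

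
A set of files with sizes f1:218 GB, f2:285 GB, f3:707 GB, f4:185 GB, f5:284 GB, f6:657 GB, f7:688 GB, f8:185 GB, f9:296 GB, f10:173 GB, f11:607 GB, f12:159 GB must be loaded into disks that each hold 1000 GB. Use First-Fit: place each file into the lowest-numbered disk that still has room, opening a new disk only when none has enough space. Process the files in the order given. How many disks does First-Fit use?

5

f1 (218 GB) → disk 1 (remaining 782 GB)
f2 (285 GB) → disk 1 (remaining 497 GB)
f3 (707 GB) → disk 2 (remaining 293 GB)
f4 (185 GB) → disk 1 (remaining 312 GB)
f5 (284 GB) → disk 1 (remaining 28 GB)
f6 (657 GB) → disk 3 (remaining 343 GB)
f7 (688 GB) → disk 4 (remaining 312 GB)
f8 (185 GB) → disk 2 (remaining 108 GB)
f9 (296 GB) → disk 3 (remaining 47 GB)
f10 (173 GB) → disk 4 (remaining 139 GB)
f11 (607 GB) → disk 5 (remaining 393 GB)
f12 (159 GB) → disk 5 (remaining 234 GB)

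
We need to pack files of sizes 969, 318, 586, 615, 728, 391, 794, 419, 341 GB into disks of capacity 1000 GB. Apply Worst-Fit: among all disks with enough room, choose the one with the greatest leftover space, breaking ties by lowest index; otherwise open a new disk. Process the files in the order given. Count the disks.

Put 969 GB in disk 1; 31 GB remain.
Put 318 GB in disk 2; 682 GB remain.
Put 586 GB in disk 2; 96 GB remain.
Put 615 GB in disk 3; 385 GB remain.
Put 728 GB in disk 4; 272 GB remain.
Put 391 GB in disk 5; 609 GB remain.
Put 794 GB in disk 6; 206 GB remain.
Put 419 GB in disk 5; 190 GB remain.
Put 341 GB in disk 3; 44 GB remain.
Final disks: [969] [318,586] [615,341] [728] [391,419] [794].

6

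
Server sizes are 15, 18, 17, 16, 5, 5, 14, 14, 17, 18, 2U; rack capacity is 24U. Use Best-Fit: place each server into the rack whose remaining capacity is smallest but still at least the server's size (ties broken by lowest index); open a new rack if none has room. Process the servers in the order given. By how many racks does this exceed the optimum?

Best-Fit: [15] [18,5] [17,5,2] [16] [14] [14] [17] [18] → 8 racks.
8 servers exceed 12U (half the capacity), and no two of those can share a rack, so at least 8 racks are needed.
So 8 is already optimal.

0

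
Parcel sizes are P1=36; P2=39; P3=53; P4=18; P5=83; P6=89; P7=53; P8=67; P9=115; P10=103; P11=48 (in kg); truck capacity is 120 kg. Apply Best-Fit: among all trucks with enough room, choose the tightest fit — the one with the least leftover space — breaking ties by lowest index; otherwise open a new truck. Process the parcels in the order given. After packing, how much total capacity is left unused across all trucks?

Put P1 (36 kg) in truck 1; 84 kg remain.
Put P2 (39 kg) in truck 1; 45 kg remain.
Put P3 (53 kg) in truck 2; 67 kg remain.
Put P4 (18 kg) in truck 1; 27 kg remain.
Put P5 (83 kg) in truck 3; 37 kg remain.
Put P6 (89 kg) in truck 4; 31 kg remain.
Put P7 (53 kg) in truck 2; 14 kg remain.
Put P8 (67 kg) in truck 5; 53 kg remain.
Put P9 (115 kg) in truck 6; 5 kg remain.
Put P10 (103 kg) in truck 7; 17 kg remain.
Put P11 (48 kg) in truck 5; 5 kg remain.
7 trucks × 120 kg = 840 kg; used 704 kg; unused 136 kg.

136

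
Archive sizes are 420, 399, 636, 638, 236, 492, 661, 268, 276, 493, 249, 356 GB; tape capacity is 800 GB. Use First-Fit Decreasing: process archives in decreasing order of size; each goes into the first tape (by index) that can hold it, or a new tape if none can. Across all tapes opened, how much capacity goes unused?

Sorted descending: 661, 638, 636, 493, 492, 420, 399, 356, 276, 268, 249, 236.
Put 661 GB in tape 1; 139 GB remain.
Put 638 GB in tape 2; 162 GB remain.
Put 636 GB in tape 3; 164 GB remain.
Put 493 GB in tape 4; 307 GB remain.
Put 492 GB in tape 5; 308 GB remain.
Put 420 GB in tape 6; 380 GB remain.
Put 399 GB in tape 7; 401 GB remain.
Put 356 GB in tape 6; 24 GB remain.
Put 276 GB in tape 4; 31 GB remain.
Put 268 GB in tape 5; 40 GB remain.
Put 249 GB in tape 7; 152 GB remain.
Put 236 GB in tape 8; 564 GB remain.
8 tapes × 800 GB = 6400 GB; used 5124 GB; unused 1276 GB.

1276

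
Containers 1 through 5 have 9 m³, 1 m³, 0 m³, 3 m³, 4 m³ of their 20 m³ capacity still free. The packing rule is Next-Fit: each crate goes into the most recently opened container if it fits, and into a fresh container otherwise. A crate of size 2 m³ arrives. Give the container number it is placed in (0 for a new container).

5

Next-Fit only looks at container 5, which has 4 m³ free.
2 m³ fits there.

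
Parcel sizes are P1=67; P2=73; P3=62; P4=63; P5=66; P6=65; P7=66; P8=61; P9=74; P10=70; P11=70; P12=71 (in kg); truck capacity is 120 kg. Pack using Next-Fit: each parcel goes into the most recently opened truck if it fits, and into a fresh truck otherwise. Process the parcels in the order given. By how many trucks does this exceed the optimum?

Next-Fit: [67] [73] [62] [63] [66] [65] [66] [61] [74] [70] [70] [71] → 12 trucks.
12 parcels exceed 60 kg (half the capacity), and no two of those can share a truck, so at least 12 trucks are needed.
So 12 is already optimal.

0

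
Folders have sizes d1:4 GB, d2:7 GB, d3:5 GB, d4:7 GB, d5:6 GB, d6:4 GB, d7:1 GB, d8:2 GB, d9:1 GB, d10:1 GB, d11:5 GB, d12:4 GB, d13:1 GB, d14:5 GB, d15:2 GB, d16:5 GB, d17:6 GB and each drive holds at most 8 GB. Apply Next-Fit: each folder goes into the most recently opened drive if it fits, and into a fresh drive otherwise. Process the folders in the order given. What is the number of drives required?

11

drive 1: place d1 (4 GB), 4 GB left
drive 2: place d2 (7 GB), 1 GB left
drive 3: place d3 (5 GB), 3 GB left
drive 4: place d4 (7 GB), 1 GB left
drive 5: place d5 (6 GB), 2 GB left
drive 6: place d6 (4 GB), 4 GB left
drive 6: place d7 (1 GB), 3 GB left
drive 6: place d8 (2 GB), 1 GB left
drive 6: place d9 (1 GB), 0 GB left
drive 7: place d10 (1 GB), 7 GB left
drive 7: place d11 (5 GB), 2 GB left
drive 8: place d12 (4 GB), 4 GB left
drive 8: place d13 (1 GB), 3 GB left
drive 9: place d14 (5 GB), 3 GB left
drive 9: place d15 (2 GB), 1 GB left
drive 10: place d16 (5 GB), 3 GB left
drive 11: place d17 (6 GB), 2 GB left
Final drives: [4] [7] [5] [7] [6] [4,1,2,1] [1,5] [4,1] [5,2] [5] [6].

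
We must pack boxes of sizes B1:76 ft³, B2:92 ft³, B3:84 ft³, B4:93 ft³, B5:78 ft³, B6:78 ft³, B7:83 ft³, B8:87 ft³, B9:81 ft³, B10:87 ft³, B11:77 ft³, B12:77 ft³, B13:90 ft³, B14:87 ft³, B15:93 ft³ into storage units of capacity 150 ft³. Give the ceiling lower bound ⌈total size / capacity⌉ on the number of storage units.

9

Total size = 76 + 92 + 84 + 93 + 78 + 78 + 83 + 87 + 81 + 87 + 77 + 77 + 90 + 87 + 93 = 1263 ft³.
⌈1263 / 150⌉ = 9.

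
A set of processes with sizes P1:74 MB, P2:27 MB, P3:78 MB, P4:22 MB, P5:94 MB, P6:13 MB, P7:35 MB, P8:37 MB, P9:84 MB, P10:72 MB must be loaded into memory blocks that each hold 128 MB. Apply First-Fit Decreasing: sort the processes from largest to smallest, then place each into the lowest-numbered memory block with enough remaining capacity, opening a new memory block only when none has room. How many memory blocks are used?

5

Sorted descending: 94, 84, 78, 74, 72, 37, 35, 27, 22, 13.
94 MB → memory block 1 (remaining 34 MB)
84 MB → memory block 2 (remaining 44 MB)
78 MB → memory block 3 (remaining 50 MB)
74 MB → memory block 4 (remaining 54 MB)
72 MB → memory block 5 (remaining 56 MB)
37 MB → memory block 2 (remaining 7 MB)
35 MB → memory block 3 (remaining 15 MB)
27 MB → memory block 1 (remaining 7 MB)
22 MB → memory block 4 (remaining 32 MB)
13 MB → memory block 3 (remaining 2 MB)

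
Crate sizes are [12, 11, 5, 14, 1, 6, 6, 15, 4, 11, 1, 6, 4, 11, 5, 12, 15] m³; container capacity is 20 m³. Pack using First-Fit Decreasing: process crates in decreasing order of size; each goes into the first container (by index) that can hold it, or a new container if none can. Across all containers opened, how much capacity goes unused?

21

Sorted descending: 15, 15, 14, 12, 12, 11, 11, 11, 6, 6, 6, 5, 5, 4, 4, 1, 1.
Put 15 m³ in container 1; 5 m³ remain.
Put 15 m³ in container 2; 5 m³ remain.
Put 14 m³ in container 3; 6 m³ remain.
Put 12 m³ in container 4; 8 m³ remain.
Put 12 m³ in container 5; 8 m³ remain.
Put 11 m³ in container 6; 9 m³ remain.
Put 11 m³ in container 7; 9 m³ remain.
Put 11 m³ in container 8; 9 m³ remain.
Put 6 m³ in container 3; 0 m³ remain.
Put 6 m³ in container 4; 2 m³ remain.
Put 6 m³ in container 5; 2 m³ remain.
Put 5 m³ in container 1; 0 m³ remain.
Put 5 m³ in container 2; 0 m³ remain.
Put 4 m³ in container 6; 5 m³ remain.
Put 4 m³ in container 6; 1 m³ remain.
Put 1 m³ in container 4; 1 m³ remain.
Put 1 m³ in container 4; 0 m³ remain.
8 containers × 20 m³ = 160 m³; used 139 m³; unused 21 m³.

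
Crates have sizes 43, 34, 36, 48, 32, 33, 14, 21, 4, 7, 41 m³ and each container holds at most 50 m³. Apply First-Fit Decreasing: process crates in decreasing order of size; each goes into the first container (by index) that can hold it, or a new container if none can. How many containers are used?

Sorted descending: 48, 43, 41, 36, 34, 33, 32, 21, 14, 7, 4.
container 1: place 48 m³, 2 m³ left
container 2: place 43 m³, 7 m³ left
container 3: place 41 m³, 9 m³ left
container 4: place 36 m³, 14 m³ left
container 5: place 34 m³, 16 m³ left
container 6: place 33 m³, 17 m³ left
container 7: place 32 m³, 18 m³ left
container 8: place 21 m³, 29 m³ left
container 4: place 14 m³, 0 m³ left
container 2: place 7 m³, 0 m³ left
container 3: place 4 m³, 5 m³ left

8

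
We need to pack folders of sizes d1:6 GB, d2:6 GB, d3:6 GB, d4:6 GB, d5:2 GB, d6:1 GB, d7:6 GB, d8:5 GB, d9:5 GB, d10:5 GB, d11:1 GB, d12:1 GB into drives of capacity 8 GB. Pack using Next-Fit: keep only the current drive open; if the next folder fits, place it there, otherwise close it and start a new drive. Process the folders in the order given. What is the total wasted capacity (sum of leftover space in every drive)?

14

d1 (6 GB) → drive 1 (remaining 2 GB)
d2 (6 GB) → drive 2 (remaining 2 GB)
d3 (6 GB) → drive 3 (remaining 2 GB)
d4 (6 GB) → drive 4 (remaining 2 GB)
d5 (2 GB) → drive 4 (remaining 0 GB)
d6 (1 GB) → drive 5 (remaining 7 GB)
d7 (6 GB) → drive 5 (remaining 1 GB)
d8 (5 GB) → drive 6 (remaining 3 GB)
d9 (5 GB) → drive 7 (remaining 3 GB)
d10 (5 GB) → drive 8 (remaining 3 GB)
d11 (1 GB) → drive 8 (remaining 2 GB)
d12 (1 GB) → drive 8 (remaining 1 GB)
8 drives × 8 GB = 64 GB; used 50 GB; unused 14 GB.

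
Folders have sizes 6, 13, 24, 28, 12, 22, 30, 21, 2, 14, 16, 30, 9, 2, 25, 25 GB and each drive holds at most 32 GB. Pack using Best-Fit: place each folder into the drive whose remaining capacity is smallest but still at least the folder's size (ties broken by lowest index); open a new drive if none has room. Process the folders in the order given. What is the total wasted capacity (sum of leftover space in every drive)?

41

Put 6 GB in drive 1; 26 GB remain.
Put 13 GB in drive 1; 13 GB remain.
Put 24 GB in drive 2; 8 GB remain.
Put 28 GB in drive 3; 4 GB remain.
Put 12 GB in drive 1; 1 GB remain.
Put 22 GB in drive 4; 10 GB remain.
Put 30 GB in drive 5; 2 GB remain.
Put 21 GB in drive 6; 11 GB remain.
Put 2 GB in drive 5; 0 GB remain.
Put 14 GB in drive 7; 18 GB remain.
Put 16 GB in drive 7; 2 GB remain.
Put 30 GB in drive 8; 2 GB remain.
Put 9 GB in drive 4; 1 GB remain.
Put 2 GB in drive 7; 0 GB remain.
Put 25 GB in drive 9; 7 GB remain.
Put 25 GB in drive 10; 7 GB remain.
10 drives × 32 GB = 320 GB; used 279 GB; unused 41 GB.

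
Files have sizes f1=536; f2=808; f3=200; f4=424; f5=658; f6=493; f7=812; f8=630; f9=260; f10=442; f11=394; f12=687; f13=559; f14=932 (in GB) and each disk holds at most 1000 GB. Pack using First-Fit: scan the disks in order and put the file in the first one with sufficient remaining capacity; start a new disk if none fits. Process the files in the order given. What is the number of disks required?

f1 (536 GB) → disk 1 (remaining 464 GB)
f2 (808 GB) → disk 2 (remaining 192 GB)
f3 (200 GB) → disk 1 (remaining 264 GB)
f4 (424 GB) → disk 3 (remaining 576 GB)
f5 (658 GB) → disk 4 (remaining 342 GB)
f6 (493 GB) → disk 3 (remaining 83 GB)
f7 (812 GB) → disk 5 (remaining 188 GB)
f8 (630 GB) → disk 6 (remaining 370 GB)
f9 (260 GB) → disk 1 (remaining 4 GB)
f10 (442 GB) → disk 7 (remaining 558 GB)
f11 (394 GB) → disk 7 (remaining 164 GB)
f12 (687 GB) → disk 8 (remaining 313 GB)
f13 (559 GB) → disk 9 (remaining 441 GB)
f14 (932 GB) → disk 10 (remaining 68 GB)

10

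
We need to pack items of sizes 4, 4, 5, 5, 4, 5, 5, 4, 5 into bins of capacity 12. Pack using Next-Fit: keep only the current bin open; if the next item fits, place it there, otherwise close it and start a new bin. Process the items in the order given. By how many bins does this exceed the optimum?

Next-Fit: [4,4] [5,5] [4,5] [5,4] [5] → 5 bins.
Total size 41; any packing needs at least ⌈41/12⌉ = 4 bins.
An optimal packing achieves that bound: [5,5] [5,5] [5,4] [4,4,4] → 4 bins.
Excess: 5 − 4 = 1.

1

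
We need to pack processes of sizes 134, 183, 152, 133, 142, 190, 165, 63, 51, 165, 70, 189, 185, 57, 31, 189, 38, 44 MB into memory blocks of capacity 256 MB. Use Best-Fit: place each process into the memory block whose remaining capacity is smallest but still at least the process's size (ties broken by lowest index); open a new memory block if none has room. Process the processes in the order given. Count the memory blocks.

134 MB → memory block 1 (remaining 122 MB)
183 MB → memory block 2 (remaining 73 MB)
152 MB → memory block 3 (remaining 104 MB)
133 MB → memory block 4 (remaining 123 MB)
142 MB → memory block 5 (remaining 114 MB)
190 MB → memory block 6 (remaining 66 MB)
165 MB → memory block 7 (remaining 91 MB)
63 MB → memory block 6 (remaining 3 MB)
51 MB → memory block 2 (remaining 22 MB)
165 MB → memory block 8 (remaining 91 MB)
70 MB → memory block 7 (remaining 21 MB)
189 MB → memory block 9 (remaining 67 MB)
185 MB → memory block 10 (remaining 71 MB)
57 MB → memory block 9 (remaining 10 MB)
31 MB → memory block 10 (remaining 40 MB)
189 MB → memory block 11 (remaining 67 MB)
38 MB → memory block 10 (remaining 2 MB)
44 MB → memory block 11 (remaining 23 MB)

11 memory blocks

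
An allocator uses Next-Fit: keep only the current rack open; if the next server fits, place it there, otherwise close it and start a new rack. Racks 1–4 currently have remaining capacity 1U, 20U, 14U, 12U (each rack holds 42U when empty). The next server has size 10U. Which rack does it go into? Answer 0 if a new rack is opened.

4

Next-Fit only looks at rack 4, which has 12U free.
10U fits there.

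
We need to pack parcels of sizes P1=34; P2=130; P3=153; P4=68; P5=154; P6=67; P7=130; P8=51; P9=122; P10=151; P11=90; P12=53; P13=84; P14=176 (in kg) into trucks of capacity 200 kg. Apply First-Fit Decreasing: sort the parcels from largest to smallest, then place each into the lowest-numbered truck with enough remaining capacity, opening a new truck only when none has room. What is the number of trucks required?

9

Sorted descending: 176, 154, 153, 151, 130, 130, 122, 90, 84, 68, 67, 53, 51, 34.
176 kg → truck 1 (remaining 24 kg)
154 kg → truck 2 (remaining 46 kg)
153 kg → truck 3 (remaining 47 kg)
151 kg → truck 4 (remaining 49 kg)
130 kg → truck 5 (remaining 70 kg)
130 kg → truck 6 (remaining 70 kg)
122 kg → truck 7 (remaining 78 kg)
90 kg → truck 8 (remaining 110 kg)
84 kg → truck 8 (remaining 26 kg)
68 kg → truck 5 (remaining 2 kg)
67 kg → truck 6 (remaining 3 kg)
53 kg → truck 7 (remaining 25 kg)
51 kg → truck 9 (remaining 149 kg)
34 kg → truck 2 (remaining 12 kg)
Final trucks: [176] [154,34] [153] [151] [130,68] [130,67] [122,53] [90,84] [51].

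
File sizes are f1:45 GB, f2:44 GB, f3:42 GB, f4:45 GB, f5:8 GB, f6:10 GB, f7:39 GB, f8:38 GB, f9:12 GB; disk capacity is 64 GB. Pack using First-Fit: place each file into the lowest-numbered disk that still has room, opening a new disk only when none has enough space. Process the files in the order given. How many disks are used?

f1 (45 GB) → disk 1 (remaining 19 GB)
f2 (44 GB) → disk 2 (remaining 20 GB)
f3 (42 GB) → disk 3 (remaining 22 GB)
f4 (45 GB) → disk 4 (remaining 19 GB)
f5 (8 GB) → disk 1 (remaining 11 GB)
f6 (10 GB) → disk 1 (remaining 1 GB)
f7 (39 GB) → disk 5 (remaining 25 GB)
f8 (38 GB) → disk 6 (remaining 26 GB)
f9 (12 GB) → disk 2 (remaining 8 GB)
Final disks: [45,8,10] [44,12] [42] [45] [39] [38].

6 disks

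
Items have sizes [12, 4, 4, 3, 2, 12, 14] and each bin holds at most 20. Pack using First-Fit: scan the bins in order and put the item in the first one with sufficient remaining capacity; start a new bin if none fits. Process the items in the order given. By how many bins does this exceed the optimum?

First-Fit: [12,4,4] [3,2,12] [14] → 3 bins.
Total size 51; any packing needs at least ⌈51/20⌉ = 3 bins.
So 3 is already optimal.

0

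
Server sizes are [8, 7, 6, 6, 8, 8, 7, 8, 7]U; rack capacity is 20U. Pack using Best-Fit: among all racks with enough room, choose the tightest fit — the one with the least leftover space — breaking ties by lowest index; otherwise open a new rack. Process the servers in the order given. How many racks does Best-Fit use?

Put 8U in rack 1; 12U remain.
Put 7U in rack 1; 5U remain.
Put 6U in rack 2; 14U remain.
Put 6U in rack 2; 8U remain.
Put 8U in rack 2; 0U remain.
Put 8U in rack 3; 12U remain.
Put 7U in rack 3; 5U remain.
Put 8U in rack 4; 12U remain.
Put 7U in rack 4; 5U remain.

4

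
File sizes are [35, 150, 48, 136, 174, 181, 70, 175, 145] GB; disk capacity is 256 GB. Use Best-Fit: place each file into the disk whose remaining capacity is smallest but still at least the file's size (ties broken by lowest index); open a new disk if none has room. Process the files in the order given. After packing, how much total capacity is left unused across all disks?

422

35 GB → disk 1 (remaining 221 GB)
150 GB → disk 1 (remaining 71 GB)
48 GB → disk 1 (remaining 23 GB)
136 GB → disk 2 (remaining 120 GB)
174 GB → disk 3 (remaining 82 GB)
181 GB → disk 4 (remaining 75 GB)
70 GB → disk 4 (remaining 5 GB)
175 GB → disk 5 (remaining 81 GB)
145 GB → disk 6 (remaining 111 GB)
6 disks × 256 GB = 1536 GB; used 1114 GB; unused 422 GB.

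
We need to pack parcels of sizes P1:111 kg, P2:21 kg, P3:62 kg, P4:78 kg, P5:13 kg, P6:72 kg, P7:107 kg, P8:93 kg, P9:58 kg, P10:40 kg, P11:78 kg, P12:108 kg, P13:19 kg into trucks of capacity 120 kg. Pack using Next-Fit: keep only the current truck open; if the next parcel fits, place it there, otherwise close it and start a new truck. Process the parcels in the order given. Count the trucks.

truck 1: place P1 (111 kg), 9 kg left
truck 2: place P2 (21 kg), 99 kg left
truck 2: place P3 (62 kg), 37 kg left
truck 3: place P4 (78 kg), 42 kg left
truck 3: place P5 (13 kg), 29 kg left
truck 4: place P6 (72 kg), 48 kg left
truck 5: place P7 (107 kg), 13 kg left
truck 6: place P8 (93 kg), 27 kg left
truck 7: place P9 (58 kg), 62 kg left
truck 7: place P10 (40 kg), 22 kg left
truck 8: place P11 (78 kg), 42 kg left
truck 9: place P12 (108 kg), 12 kg left
truck 10: place P13 (19 kg), 101 kg left

10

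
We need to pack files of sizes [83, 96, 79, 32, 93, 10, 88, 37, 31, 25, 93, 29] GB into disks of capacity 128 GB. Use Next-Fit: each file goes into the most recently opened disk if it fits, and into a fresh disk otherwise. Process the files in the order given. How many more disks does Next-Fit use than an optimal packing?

Next-Fit: [83] [96] [79,32] [93,10] [88,37] [31,25] [93,29] → 7 disks.
Total size 696 GB; any packing needs at least ⌈696/128⌉ = 6 disks.
An optimal packing achieves that bound: [96,32] [93,31] [93,29] [88,37] [83,25,10] [79] → 6 disks.
Excess: 7 − 6 = 1.

1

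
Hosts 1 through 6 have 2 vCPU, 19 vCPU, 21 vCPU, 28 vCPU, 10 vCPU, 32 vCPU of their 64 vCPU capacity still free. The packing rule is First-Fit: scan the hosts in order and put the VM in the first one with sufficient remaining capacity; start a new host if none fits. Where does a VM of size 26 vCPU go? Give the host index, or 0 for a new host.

Hosts with room: host 4 (28 vCPU), host 6 (32 vCPU).
The first with room is host 4.

4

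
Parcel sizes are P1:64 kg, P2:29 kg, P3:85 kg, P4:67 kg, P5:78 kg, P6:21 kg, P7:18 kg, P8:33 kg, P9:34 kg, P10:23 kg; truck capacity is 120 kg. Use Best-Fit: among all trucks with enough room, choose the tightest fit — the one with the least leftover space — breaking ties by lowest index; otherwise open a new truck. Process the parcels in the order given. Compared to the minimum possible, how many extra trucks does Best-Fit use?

1

Best-Fit: [64,29,21] [85,18] [67,34] [78,33] [23] → 5 trucks.
Total size 452 kg; any packing needs at least ⌈452/120⌉ = 4 trucks.
An optimal packing achieves that bound: [85,34] [78,33] [67,29,23] [64,21,18] → 4 trucks.
Excess: 5 − 4 = 1.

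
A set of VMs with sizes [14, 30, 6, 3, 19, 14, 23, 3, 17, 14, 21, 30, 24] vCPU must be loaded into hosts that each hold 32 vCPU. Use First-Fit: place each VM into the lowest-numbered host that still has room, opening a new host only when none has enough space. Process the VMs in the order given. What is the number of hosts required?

host 1: place 14 vCPU, 18 vCPU left
host 2: place 30 vCPU, 2 vCPU left
host 1: place 6 vCPU, 12 vCPU left
host 1: place 3 vCPU, 9 vCPU left
host 3: place 19 vCPU, 13 vCPU left
host 4: place 14 vCPU, 18 vCPU left
host 5: place 23 vCPU, 9 vCPU left
host 1: place 3 vCPU, 6 vCPU left
host 4: place 17 vCPU, 1 vCPU left
host 6: place 14 vCPU, 18 vCPU left
host 7: place 21 vCPU, 11 vCPU left
host 8: place 30 vCPU, 2 vCPU left
host 9: place 24 vCPU, 8 vCPU left
Final hosts: [14,6,3,3] [30] [19] [14,17] [23] [14] [21] [30] [24].

9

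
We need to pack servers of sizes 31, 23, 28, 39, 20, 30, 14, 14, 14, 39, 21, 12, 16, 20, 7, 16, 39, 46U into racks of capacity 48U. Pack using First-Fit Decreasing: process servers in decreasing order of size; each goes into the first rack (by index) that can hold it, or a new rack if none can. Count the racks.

Sorted descending: 46, 39, 39, 39, 31, 30, 28, 23, 21, 20, 20, 16, 16, 14, 14, 14, 12, 7.
Put 46U in rack 1; 2U remain.
Put 39U in rack 2; 9U remain.
Put 39U in rack 3; 9U remain.
Put 39U in rack 4; 9U remain.
Put 31U in rack 5; 17U remain.
Put 30U in rack 6; 18U remain.
Put 28U in rack 7; 20U remain.
Put 23U in rack 8; 25U remain.
Put 21U in rack 8; 4U remain.
Put 20U in rack 7; 0U remain.
Put 20U in rack 9; 28U remain.
Put 16U in rack 5; 1U remain.
Put 16U in rack 6; 2U remain.
Put 14U in rack 9; 14U remain.
Put 14U in rack 9; 0U remain.
Put 14U in rack 10; 34U remain.
Put 12U in rack 10; 22U remain.
Put 7U in rack 2; 2U remain.

10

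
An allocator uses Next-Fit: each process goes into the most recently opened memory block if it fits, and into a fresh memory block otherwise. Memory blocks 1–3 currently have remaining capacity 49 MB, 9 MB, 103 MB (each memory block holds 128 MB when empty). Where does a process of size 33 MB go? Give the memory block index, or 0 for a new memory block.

Next-Fit only looks at memory block 3, which has 103 MB free.
33 MB fits there.

3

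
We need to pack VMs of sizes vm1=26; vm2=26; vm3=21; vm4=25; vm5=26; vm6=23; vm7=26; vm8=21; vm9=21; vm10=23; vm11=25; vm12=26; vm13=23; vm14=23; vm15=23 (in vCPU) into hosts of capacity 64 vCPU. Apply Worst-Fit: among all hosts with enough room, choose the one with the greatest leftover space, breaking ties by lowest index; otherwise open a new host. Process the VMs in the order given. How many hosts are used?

vm1 (26 vCPU) → host 1 (remaining 38 vCPU)
vm2 (26 vCPU) → host 1 (remaining 12 vCPU)
vm3 (21 vCPU) → host 2 (remaining 43 vCPU)
vm4 (25 vCPU) → host 2 (remaining 18 vCPU)
vm5 (26 vCPU) → host 3 (remaining 38 vCPU)
vm6 (23 vCPU) → host 3 (remaining 15 vCPU)
vm7 (26 vCPU) → host 4 (remaining 38 vCPU)
vm8 (21 vCPU) → host 4 (remaining 17 vCPU)
vm9 (21 vCPU) → host 5 (remaining 43 vCPU)
vm10 (23 vCPU) → host 5 (remaining 20 vCPU)
vm11 (25 vCPU) → host 6 (remaining 39 vCPU)
vm12 (26 vCPU) → host 6 (remaining 13 vCPU)
vm13 (23 vCPU) → host 7 (remaining 41 vCPU)
vm14 (23 vCPU) → host 7 (remaining 18 vCPU)
vm15 (23 vCPU) → host 8 (remaining 41 vCPU)

8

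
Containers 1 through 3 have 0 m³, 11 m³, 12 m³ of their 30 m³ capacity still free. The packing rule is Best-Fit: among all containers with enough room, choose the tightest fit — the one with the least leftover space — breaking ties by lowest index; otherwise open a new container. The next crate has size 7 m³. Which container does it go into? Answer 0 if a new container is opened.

2

Containers with room: container 2 (11 m³), container 3 (12 m³).
Tightest fit is container 2 with 11 m³ free.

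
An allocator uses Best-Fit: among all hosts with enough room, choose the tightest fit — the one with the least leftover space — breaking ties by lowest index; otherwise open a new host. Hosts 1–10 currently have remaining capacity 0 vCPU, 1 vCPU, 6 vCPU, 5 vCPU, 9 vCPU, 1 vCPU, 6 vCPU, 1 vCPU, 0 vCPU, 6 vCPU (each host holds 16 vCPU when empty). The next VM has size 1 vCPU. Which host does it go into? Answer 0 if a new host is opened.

2

Hosts with room: host 2 (1 vCPU), host 3 (6 vCPU), host 4 (5 vCPU), host 5 (9 vCPU), host 6 (1 vCPU), host 7 (6 vCPU), host 8 (1 vCPU), host 10 (6 vCPU).
Tightest fit is host 2 with 1 vCPU free.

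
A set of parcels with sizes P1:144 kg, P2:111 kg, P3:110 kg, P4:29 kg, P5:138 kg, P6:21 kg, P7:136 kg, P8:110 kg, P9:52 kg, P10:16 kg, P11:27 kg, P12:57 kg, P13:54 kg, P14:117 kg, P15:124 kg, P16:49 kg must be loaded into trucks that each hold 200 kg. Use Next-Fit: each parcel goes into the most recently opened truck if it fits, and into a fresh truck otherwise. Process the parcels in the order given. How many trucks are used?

9 trucks

truck 1: place P1 (144 kg), 56 kg left
truck 2: place P2 (111 kg), 89 kg left
truck 3: place P3 (110 kg), 90 kg left
truck 3: place P4 (29 kg), 61 kg left
truck 4: place P5 (138 kg), 62 kg left
truck 4: place P6 (21 kg), 41 kg left
truck 5: place P7 (136 kg), 64 kg left
truck 6: place P8 (110 kg), 90 kg left
truck 6: place P9 (52 kg), 38 kg left
truck 6: place P10 (16 kg), 22 kg left
truck 7: place P11 (27 kg), 173 kg left
truck 7: place P12 (57 kg), 116 kg left
truck 7: place P13 (54 kg), 62 kg left
truck 8: place P14 (117 kg), 83 kg left
truck 9: place P15 (124 kg), 76 kg left
truck 9: place P16 (49 kg), 27 kg left
Final trucks: [144] [111] [110,29] [138,21] [136] [110,52,16] [27,57,54] [117] [124,49].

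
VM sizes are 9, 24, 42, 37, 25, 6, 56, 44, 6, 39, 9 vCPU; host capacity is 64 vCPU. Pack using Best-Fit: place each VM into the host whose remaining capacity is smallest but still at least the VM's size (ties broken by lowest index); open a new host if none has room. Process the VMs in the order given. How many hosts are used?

6 hosts

9 vCPU → host 1 (remaining 55 vCPU)
24 vCPU → host 1 (remaining 31 vCPU)
42 vCPU → host 2 (remaining 22 vCPU)
37 vCPU → host 3 (remaining 27 vCPU)
25 vCPU → host 3 (remaining 2 vCPU)
6 vCPU → host 2 (remaining 16 vCPU)
56 vCPU → host 4 (remaining 8 vCPU)
44 vCPU → host 5 (remaining 20 vCPU)
6 vCPU → host 4 (remaining 2 vCPU)
39 vCPU → host 6 (remaining 25 vCPU)
9 vCPU → host 2 (remaining 7 vCPU)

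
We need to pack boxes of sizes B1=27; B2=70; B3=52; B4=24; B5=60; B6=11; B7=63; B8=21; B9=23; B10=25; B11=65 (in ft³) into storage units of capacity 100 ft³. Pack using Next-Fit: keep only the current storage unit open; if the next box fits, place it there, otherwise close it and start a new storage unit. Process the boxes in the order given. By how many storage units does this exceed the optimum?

Next-Fit: [27,70] [52,24] [60,11] [63,21] [23,25] [65] → 6 storage units.
Total size 441 ft³; any packing needs at least ⌈441/100⌉ = 5 storage units.
An optimal packing achieves that bound: [70,27] [65,25] [63,24,11] [60,23] [52,21] → 5 storage units.
Excess: 6 − 5 = 1.

1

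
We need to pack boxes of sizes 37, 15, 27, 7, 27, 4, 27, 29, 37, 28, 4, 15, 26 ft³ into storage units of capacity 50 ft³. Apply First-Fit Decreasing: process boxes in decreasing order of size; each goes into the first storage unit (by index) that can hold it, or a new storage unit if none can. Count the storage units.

Sorted descending: 37, 37, 29, 28, 27, 27, 27, 26, 15, 15, 7, 4, 4.
37 ft³ → storage unit 1 (remaining 13 ft³)
37 ft³ → storage unit 2 (remaining 13 ft³)
29 ft³ → storage unit 3 (remaining 21 ft³)
28 ft³ → storage unit 4 (remaining 22 ft³)
27 ft³ → storage unit 5 (remaining 23 ft³)
27 ft³ → storage unit 6 (remaining 23 ft³)
27 ft³ → storage unit 7 (remaining 23 ft³)
26 ft³ → storage unit 8 (remaining 24 ft³)
15 ft³ → storage unit 3 (remaining 6 ft³)
15 ft³ → storage unit 4 (remaining 7 ft³)
7 ft³ → storage unit 1 (remaining 6 ft³)
4 ft³ → storage unit 1 (remaining 2 ft³)
4 ft³ → storage unit 2 (remaining 9 ft³)

8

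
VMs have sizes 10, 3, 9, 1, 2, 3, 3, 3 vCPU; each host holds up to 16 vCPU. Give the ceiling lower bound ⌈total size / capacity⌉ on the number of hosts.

Total size = 10 + 3 + 9 + 1 + 2 + 3 + 3 + 3 = 34 vCPU.
⌈34 / 16⌉ = 3.

3 hosts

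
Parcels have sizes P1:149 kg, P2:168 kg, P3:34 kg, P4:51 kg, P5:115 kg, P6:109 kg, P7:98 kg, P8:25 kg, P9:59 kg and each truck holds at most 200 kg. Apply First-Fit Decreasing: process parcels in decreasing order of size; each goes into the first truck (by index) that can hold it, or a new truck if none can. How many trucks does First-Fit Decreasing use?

Sorted descending: 168, 149, 115, 109, 98, 59, 51, 34, 25.
Put 168 kg in truck 1; 32 kg remain.
Put 149 kg in truck 2; 51 kg remain.
Put 115 kg in truck 3; 85 kg remain.
Put 109 kg in truck 4; 91 kg remain.
Put 98 kg in truck 5; 102 kg remain.
Put 59 kg in truck 3; 26 kg remain.
Put 51 kg in truck 2; 0 kg remain.
Put 34 kg in truck 4; 57 kg remain.
Put 25 kg in truck 1; 7 kg remain.
Final trucks: [168,25] [149,51] [115,59] [109,34] [98].

5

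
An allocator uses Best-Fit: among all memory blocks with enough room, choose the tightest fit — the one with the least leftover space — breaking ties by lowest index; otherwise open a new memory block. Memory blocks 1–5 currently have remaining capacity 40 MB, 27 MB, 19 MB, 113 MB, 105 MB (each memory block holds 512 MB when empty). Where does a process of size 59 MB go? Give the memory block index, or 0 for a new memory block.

Memory blocks with room: memory block 4 (113 MB), memory block 5 (105 MB).
Tightest fit is memory block 5 with 105 MB free.

5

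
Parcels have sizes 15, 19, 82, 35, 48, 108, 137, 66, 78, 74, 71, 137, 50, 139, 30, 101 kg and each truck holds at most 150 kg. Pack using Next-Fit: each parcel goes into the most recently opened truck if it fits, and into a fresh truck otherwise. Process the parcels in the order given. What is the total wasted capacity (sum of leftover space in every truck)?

15 kg → truck 1 (remaining 135 kg)
19 kg → truck 1 (remaining 116 kg)
82 kg → truck 1 (remaining 34 kg)
35 kg → truck 2 (remaining 115 kg)
48 kg → truck 2 (remaining 67 kg)
108 kg → truck 3 (remaining 42 kg)
137 kg → truck 4 (remaining 13 kg)
66 kg → truck 5 (remaining 84 kg)
78 kg → truck 5 (remaining 6 kg)
74 kg → truck 6 (remaining 76 kg)
71 kg → truck 6 (remaining 5 kg)
137 kg → truck 7 (remaining 13 kg)
50 kg → truck 8 (remaining 100 kg)
139 kg → truck 9 (remaining 11 kg)
30 kg → truck 10 (remaining 120 kg)
101 kg → truck 10 (remaining 19 kg)
10 trucks × 150 kg = 1500 kg; used 1190 kg; unused 310 kg.

310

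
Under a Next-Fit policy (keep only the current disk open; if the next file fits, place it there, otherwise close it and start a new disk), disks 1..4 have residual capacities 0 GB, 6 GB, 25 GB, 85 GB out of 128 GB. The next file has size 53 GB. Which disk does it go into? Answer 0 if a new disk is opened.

4

Next-Fit only looks at disk 4, which has 85 GB free.
53 GB fits there.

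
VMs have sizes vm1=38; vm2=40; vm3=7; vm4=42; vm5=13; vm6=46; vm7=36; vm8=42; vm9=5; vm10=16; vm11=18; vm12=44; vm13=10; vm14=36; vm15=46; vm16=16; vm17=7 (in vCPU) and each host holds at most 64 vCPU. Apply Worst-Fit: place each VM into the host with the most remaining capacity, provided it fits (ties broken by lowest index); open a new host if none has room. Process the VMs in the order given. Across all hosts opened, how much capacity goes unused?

114

host 1: place vm1 (38 vCPU), 26 vCPU left
host 2: place vm2 (40 vCPU), 24 vCPU left
host 1: place vm3 (7 vCPU), 19 vCPU left
host 3: place vm4 (42 vCPU), 22 vCPU left
host 2: place vm5 (13 vCPU), 11 vCPU left
host 4: place vm6 (46 vCPU), 18 vCPU left
host 5: place vm7 (36 vCPU), 28 vCPU left
host 6: place vm8 (42 vCPU), 22 vCPU left
host 5: place vm9 (5 vCPU), 23 vCPU left
host 5: place vm10 (16 vCPU), 7 vCPU left
host 3: place vm11 (18 vCPU), 4 vCPU left
host 7: place vm12 (44 vCPU), 20 vCPU left
host 6: place vm13 (10 vCPU), 12 vCPU left
host 8: place vm14 (36 vCPU), 28 vCPU left
host 9: place vm15 (46 vCPU), 18 vCPU left
host 8: place vm16 (16 vCPU), 12 vCPU left
host 7: place vm17 (7 vCPU), 13 vCPU left
9 hosts × 64 vCPU = 576 vCPU; used 462 vCPU; unused 114 vCPU.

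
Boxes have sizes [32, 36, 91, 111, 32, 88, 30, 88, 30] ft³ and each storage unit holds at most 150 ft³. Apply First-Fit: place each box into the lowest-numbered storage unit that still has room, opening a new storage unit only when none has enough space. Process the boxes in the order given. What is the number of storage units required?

5 storage units

Put 32 ft³ in storage unit 1; 118 ft³ remain.
Put 36 ft³ in storage unit 1; 82 ft³ remain.
Put 91 ft³ in storage unit 2; 59 ft³ remain.
Put 111 ft³ in storage unit 3; 39 ft³ remain.
Put 32 ft³ in storage unit 1; 50 ft³ remain.
Put 88 ft³ in storage unit 4; 62 ft³ remain.
Put 30 ft³ in storage unit 1; 20 ft³ remain.
Put 88 ft³ in storage unit 5; 62 ft³ remain.
Put 30 ft³ in storage unit 2; 29 ft³ remain.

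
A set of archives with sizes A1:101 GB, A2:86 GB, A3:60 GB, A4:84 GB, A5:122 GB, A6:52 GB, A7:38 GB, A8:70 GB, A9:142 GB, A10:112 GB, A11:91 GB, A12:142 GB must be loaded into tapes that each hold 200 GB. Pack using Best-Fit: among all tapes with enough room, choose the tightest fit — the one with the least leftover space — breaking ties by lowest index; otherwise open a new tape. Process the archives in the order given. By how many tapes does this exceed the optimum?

1

Best-Fit: [101,86] [60,84,52] [122,38] [70,112] [142] [91] [142] → 7 tapes.
Total size 1100 GB; any packing needs at least ⌈1100/200⌉ = 6 tapes.
An optimal packing achieves that bound: [142,52] [142,38] [122,70] [112,86] [101,91] [84,60] → 6 tapes.
Excess: 7 − 6 = 1.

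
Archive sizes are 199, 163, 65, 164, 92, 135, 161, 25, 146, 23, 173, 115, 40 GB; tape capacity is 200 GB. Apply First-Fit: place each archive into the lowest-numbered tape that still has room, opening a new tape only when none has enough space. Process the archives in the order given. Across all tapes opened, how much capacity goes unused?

299

Put 199 GB in tape 1; 1 GB remain.
Put 163 GB in tape 2; 37 GB remain.
Put 65 GB in tape 3; 135 GB remain.
Put 164 GB in tape 4; 36 GB remain.
Put 92 GB in tape 3; 43 GB remain.
Put 135 GB in tape 5; 65 GB remain.
Put 161 GB in tape 6; 39 GB remain.
Put 25 GB in tape 2; 12 GB remain.
Put 146 GB in tape 7; 54 GB remain.
Put 23 GB in tape 3; 20 GB remain.
Put 173 GB in tape 8; 27 GB remain.
Put 115 GB in tape 9; 85 GB remain.
Put 40 GB in tape 5; 25 GB remain.
9 tapes × 200 GB = 1800 GB; used 1501 GB; unused 299 GB.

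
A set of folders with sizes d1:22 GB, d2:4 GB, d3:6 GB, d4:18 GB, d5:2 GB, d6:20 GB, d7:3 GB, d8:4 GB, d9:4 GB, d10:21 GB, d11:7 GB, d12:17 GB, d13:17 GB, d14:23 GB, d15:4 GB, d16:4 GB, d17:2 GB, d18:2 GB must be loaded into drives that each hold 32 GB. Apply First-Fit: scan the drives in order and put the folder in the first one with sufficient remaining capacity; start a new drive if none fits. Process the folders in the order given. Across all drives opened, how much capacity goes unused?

44

Put d1 (22 GB) in drive 1; 10 GB remain.
Put d2 (4 GB) in drive 1; 6 GB remain.
Put d3 (6 GB) in drive 1; 0 GB remain.
Put d4 (18 GB) in drive 2; 14 GB remain.
Put d5 (2 GB) in drive 2; 12 GB remain.
Put d6 (20 GB) in drive 3; 12 GB remain.
Put d7 (3 GB) in drive 2; 9 GB remain.
Put d8 (4 GB) in drive 2; 5 GB remain.
Put d9 (4 GB) in drive 2; 1 GB remain.
Put d10 (21 GB) in drive 4; 11 GB remain.
Put d11 (7 GB) in drive 3; 5 GB remain.
Put d12 (17 GB) in drive 5; 15 GB remain.
Put d13 (17 GB) in drive 6; 15 GB remain.
Put d14 (23 GB) in drive 7; 9 GB remain.
Put d15 (4 GB) in drive 3; 1 GB remain.
Put d16 (4 GB) in drive 4; 7 GB remain.
Put d17 (2 GB) in drive 4; 5 GB remain.
Put d18 (2 GB) in drive 4; 3 GB remain.
7 drives × 32 GB = 224 GB; used 180 GB; unused 44 GB.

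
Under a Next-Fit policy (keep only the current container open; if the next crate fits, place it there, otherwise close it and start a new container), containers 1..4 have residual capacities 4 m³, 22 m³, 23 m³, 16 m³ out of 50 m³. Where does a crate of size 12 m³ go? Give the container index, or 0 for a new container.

Next-Fit only looks at container 4, which has 16 m³ free.
12 m³ fits there.

4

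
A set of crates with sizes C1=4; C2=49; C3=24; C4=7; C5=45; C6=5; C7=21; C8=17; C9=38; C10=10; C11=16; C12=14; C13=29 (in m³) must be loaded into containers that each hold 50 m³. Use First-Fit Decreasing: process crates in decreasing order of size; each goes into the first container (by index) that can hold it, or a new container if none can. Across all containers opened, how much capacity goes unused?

21

Sorted descending: 49, 45, 38, 29, 24, 21, 17, 16, 14, 10, 7, 5, 4.
container 1: place 49 m³, 1 m³ left
container 2: place 45 m³, 5 m³ left
container 3: place 38 m³, 12 m³ left
container 4: place 29 m³, 21 m³ left
container 5: place 24 m³, 26 m³ left
container 4: place 21 m³, 0 m³ left
container 5: place 17 m³, 9 m³ left
container 6: place 16 m³, 34 m³ left
container 6: place 14 m³, 20 m³ left
container 3: place 10 m³, 2 m³ left
container 5: place 7 m³, 2 m³ left
container 2: place 5 m³, 0 m³ left
container 6: place 4 m³, 16 m³ left
6 containers × 50 m³ = 300 m³; used 279 m³; unused 21 m³.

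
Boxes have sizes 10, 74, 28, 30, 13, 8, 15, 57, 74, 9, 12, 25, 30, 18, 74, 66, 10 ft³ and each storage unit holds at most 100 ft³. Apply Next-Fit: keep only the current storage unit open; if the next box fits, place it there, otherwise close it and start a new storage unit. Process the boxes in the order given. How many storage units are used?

7 storage units

storage unit 1: place 10 ft³, 90 ft³ left
storage unit 1: place 74 ft³, 16 ft³ left
storage unit 2: place 28 ft³, 72 ft³ left
storage unit 2: place 30 ft³, 42 ft³ left
storage unit 2: place 13 ft³, 29 ft³ left
storage unit 2: place 8 ft³, 21 ft³ left
storage unit 2: place 15 ft³, 6 ft³ left
storage unit 3: place 57 ft³, 43 ft³ left
storage unit 4: place 74 ft³, 26 ft³ left
storage unit 4: place 9 ft³, 17 ft³ left
storage unit 4: place 12 ft³, 5 ft³ left
storage unit 5: place 25 ft³, 75 ft³ left
storage unit 5: place 30 ft³, 45 ft³ left
storage unit 5: place 18 ft³, 27 ft³ left
storage unit 6: place 74 ft³, 26 ft³ left
storage unit 7: place 66 ft³, 34 ft³ left
storage unit 7: place 10 ft³, 24 ft³ left
Final storage units: [10,74] [28,30,13,8,15] [57] [74,9,12] [25,30,18] [74] [66,10].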